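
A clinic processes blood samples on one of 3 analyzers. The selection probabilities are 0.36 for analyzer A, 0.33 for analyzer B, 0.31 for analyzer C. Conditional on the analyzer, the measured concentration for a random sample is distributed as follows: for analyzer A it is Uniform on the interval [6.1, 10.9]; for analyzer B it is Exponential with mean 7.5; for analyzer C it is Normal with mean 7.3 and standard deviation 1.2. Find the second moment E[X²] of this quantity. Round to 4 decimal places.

80.7925

For each component E[X²] = Var + (mean)², giving A: 74.17; B: 112.5; C: 54.73.
Overall E[X²] = 0.36·74.17 + 0.33·112.5 + 0.31·54.73 = 80.7925.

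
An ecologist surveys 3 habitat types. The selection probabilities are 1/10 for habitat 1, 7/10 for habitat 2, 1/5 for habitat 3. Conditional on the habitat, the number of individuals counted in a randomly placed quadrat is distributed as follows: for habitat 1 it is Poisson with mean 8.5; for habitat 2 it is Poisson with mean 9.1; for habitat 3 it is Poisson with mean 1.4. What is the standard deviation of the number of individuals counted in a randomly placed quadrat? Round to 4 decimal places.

Per component, 1: μ=8.5, E[X²]=80.75; 2: μ=9.1, E[X²]=91.91; 3: μ=1.4, E[X²]=3.36.
E[X] = 0.1·8.5 + 0.7·9.1 + 0.2·1.4 = 7.5.
E[X²] = 0.1·80.75 + 0.7·91.91 + 0.2·3.36 = 73.084.
Var(X) = E[X²] − (E[X])² = 73.084 − 56.25 = 16.834.
SD(X) = √16.834 = 4.10293.

4.1029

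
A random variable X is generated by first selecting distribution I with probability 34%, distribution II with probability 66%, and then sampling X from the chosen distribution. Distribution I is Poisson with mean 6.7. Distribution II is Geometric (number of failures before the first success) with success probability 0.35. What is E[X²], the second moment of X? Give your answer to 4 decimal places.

23.3190

For each component E[X²] = Var + (mean)², giving I: 51.59; II: 8.7551.
Overall E[X²] = 0.34·51.59 + 0.66·8.7551 = 23.319.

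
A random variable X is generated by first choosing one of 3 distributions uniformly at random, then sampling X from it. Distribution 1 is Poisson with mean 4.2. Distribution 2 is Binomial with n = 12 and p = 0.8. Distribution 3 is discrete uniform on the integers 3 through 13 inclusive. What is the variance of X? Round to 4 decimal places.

10.5022

Per component, 1: μ=4.2, E[X²]=21.84; 2: μ=9.6, E[X²]=94.08; 3: μ=8, E[X²]=74.
E[X] = 0.333333·4.2 + 0.333333·9.6 + 0.333333·8 = 7.26667.
E[X²] = 0.333333·21.84 + 0.333333·94.08 + 0.333333·74 = 63.3067.
Var(X) = E[X²] − (E[X])² = 63.3067 − 52.8044 = 10.5022.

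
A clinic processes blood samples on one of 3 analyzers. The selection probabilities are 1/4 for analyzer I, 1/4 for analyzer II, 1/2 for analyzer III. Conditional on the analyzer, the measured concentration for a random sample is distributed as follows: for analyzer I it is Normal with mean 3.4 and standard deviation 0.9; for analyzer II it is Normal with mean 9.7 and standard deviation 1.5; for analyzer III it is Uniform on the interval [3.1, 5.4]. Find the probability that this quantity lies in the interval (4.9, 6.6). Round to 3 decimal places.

0.125

Conditional on each analyzer, P(4.9 < X < 6.6): I: 0.0476018; II: 0.0186956; III: 0.217391.
By total probability, P(4.9 < X < 6.6) = 0.25·0.0476018 + 0.25·0.0186956 + 0.5·0.217391 = 0.12527.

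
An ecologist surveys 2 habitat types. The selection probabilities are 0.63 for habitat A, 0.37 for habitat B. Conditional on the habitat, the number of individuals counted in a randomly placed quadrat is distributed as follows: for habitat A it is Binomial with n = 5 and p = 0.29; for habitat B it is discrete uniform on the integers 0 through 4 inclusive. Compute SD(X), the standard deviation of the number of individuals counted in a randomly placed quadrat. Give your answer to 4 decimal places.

Per component, A: μ=1.45, E[X²]=3.132; B: μ=2, E[X²]=6.
E[X] = 0.63·1.45 + 0.37·2 = 1.6535.
E[X²] = 0.63·3.132 + 0.37·6 = 4.19316.
Var(X) = E[X²] − (E[X])² = 4.19316 − 2.73406 = 1.4591.
SD(X) = √1.4591 = 1.20793.

1.2079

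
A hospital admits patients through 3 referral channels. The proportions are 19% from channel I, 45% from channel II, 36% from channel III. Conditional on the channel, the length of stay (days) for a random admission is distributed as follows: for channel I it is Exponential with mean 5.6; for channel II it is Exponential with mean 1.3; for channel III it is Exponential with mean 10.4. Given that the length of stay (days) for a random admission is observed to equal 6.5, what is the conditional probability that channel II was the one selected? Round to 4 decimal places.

Likelihoods f(6.5 | ·): I: 0.0559397; II: 0.00518304; III: 0.0514674.
Posterior ∝ prior × likelihood. Numerator for II: 0.45·0.00518304 = 0.00233237.
Normalizing constant: 0.19·0.0559397 + 0.45·0.00518304 + 0.36·0.0514674 = 0.0314892.
P(II | observation) = 0.00233237 / 0.0314892 = 0.0740688.

0.0741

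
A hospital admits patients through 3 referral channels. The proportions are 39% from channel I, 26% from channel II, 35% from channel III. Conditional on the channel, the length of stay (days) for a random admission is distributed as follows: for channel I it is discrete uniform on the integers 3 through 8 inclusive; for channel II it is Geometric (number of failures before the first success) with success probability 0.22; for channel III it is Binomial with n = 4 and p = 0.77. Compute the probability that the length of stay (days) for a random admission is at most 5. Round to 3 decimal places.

0.746

Conditional on each channel, P(X ≤ 5): I: 0.5; II: 0.7748; III: 1.
By total probability, P(X ≤ 5) = 0.39·0.5 + 0.26·0.7748 + 0.35·1 = 0.746448.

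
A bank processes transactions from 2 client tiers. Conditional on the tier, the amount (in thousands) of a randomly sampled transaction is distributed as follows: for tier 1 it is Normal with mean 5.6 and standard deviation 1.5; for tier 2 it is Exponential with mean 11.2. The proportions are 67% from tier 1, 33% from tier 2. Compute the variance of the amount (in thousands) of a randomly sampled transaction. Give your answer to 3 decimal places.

49.836

Per component, 1: μ=5.6, E[X²]=33.61; 2: μ=11.2, E[X²]=250.88.
E[X] = 0.67·5.6 + 0.33·11.2 = 7.448.
E[X²] = 0.67·33.61 + 0.33·250.88 = 105.309.
Var(X) = E[X²] − (E[X])² = 105.309 − 55.4727 = 49.8364.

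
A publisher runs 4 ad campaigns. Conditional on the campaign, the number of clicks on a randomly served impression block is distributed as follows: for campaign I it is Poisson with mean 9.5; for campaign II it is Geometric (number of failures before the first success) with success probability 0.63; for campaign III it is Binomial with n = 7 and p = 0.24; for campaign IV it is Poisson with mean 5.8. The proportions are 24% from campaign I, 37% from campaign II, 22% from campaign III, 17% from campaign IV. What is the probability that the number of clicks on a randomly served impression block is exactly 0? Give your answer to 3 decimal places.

Conditional on each campaign, P(X = 0): I: 7.48518e-05; II: 0.63; III: 0.146452; IV: 0.00302755.
By total probability, P(X = 0) = 0.24·7.48518e-05 + 0.37·0.63 + 0.22·0.146452 + 0.17·0.00302755 = 0.265852.

0.266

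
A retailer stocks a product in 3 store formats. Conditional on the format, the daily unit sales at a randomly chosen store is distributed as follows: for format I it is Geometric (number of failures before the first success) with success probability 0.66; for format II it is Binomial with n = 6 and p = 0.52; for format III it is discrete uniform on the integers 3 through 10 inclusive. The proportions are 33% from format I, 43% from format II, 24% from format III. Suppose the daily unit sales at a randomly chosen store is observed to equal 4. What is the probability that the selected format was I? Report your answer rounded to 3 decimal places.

0.021

Likelihoods P(X=4 | ·): I: 0.00881982; II: 0.252689; III: 0.125.
Posterior ∝ prior × likelihood. Numerator for I: 0.33·0.00881982 = 0.00291054.
Normalizing constant: 0.33·0.00881982 + 0.43·0.252689 + 0.24·0.125 = 0.141567.
P(I | observation) = 0.00291054 / 0.141567 = 0.0205595.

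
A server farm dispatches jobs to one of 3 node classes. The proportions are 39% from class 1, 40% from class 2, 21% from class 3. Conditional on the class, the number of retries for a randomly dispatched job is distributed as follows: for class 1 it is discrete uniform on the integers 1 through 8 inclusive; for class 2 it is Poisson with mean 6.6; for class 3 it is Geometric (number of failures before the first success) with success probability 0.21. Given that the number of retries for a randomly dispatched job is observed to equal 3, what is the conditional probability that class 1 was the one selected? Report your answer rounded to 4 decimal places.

0.5048

Likelihoods P(X=3 | ·): 1: 0.125; 2: 0.0651834; 3: 0.103538.
Posterior ∝ prior × likelihood. Numerator for 1: 0.39·0.125 = 0.04875.
Normalizing constant: 0.39·0.125 + 0.4·0.0651834 + 0.21·0.103538 = 0.0965664.
P(1 | observation) = 0.04875 / 0.0965664 = 0.504834.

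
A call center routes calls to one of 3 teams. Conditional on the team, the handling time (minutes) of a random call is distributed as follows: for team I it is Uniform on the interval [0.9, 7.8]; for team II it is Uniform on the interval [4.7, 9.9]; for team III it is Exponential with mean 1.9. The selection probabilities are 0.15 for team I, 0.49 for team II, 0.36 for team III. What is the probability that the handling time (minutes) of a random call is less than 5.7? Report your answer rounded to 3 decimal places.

Conditional on each team, P(X < 5.7): I: 0.695652; II: 0.192308; III: 0.950213.
By total probability, P(X < 5.7) = 0.15·0.695652 + 0.49·0.192308 + 0.36·0.950213 = 0.540655.

0.541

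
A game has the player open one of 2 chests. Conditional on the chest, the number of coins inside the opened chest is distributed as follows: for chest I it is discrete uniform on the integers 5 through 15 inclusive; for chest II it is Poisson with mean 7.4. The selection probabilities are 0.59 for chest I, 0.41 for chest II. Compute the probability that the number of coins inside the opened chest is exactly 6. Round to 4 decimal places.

0.1108

Conditional on each chest, P(X = 6): I: 0.0909091; II: 0.139405.
By total probability, P(X = 6) = 0.59·0.0909091 + 0.41·0.139405 = 0.110792.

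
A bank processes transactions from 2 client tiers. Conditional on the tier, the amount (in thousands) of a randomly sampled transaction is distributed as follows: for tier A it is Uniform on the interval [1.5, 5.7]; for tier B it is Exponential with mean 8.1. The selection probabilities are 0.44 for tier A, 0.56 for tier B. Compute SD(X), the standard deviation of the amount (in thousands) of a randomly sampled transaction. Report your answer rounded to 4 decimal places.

Per component, A: μ=3.6, E[X²]=14.43; B: μ=8.1, E[X²]=131.22.
E[X] = 0.44·3.6 + 0.56·8.1 = 6.12.
E[X²] = 0.44·14.43 + 0.56·131.22 = 79.8324.
Var(X) = E[X²] − (E[X])² = 79.8324 − 37.4544 = 42.378.
SD(X) = √42.378 = 6.50984.

6.5098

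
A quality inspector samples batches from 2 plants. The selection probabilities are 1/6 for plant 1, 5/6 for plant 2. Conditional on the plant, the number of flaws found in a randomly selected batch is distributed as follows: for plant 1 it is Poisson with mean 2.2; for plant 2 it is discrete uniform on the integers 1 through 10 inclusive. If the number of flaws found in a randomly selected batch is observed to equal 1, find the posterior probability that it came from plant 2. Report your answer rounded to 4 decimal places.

0.6723

Likelihoods P(X=1 | ·): 1: 0.243767; 2: 0.1.
Posterior ∝ prior × likelihood. Numerator for 2: 0.833333·0.1 = 0.0833333.
Normalizing constant: 0.166667·0.243767 + 0.833333·0.1 = 0.123961.
P(2 | observation) = 0.0833333 / 0.123961 = 0.672254.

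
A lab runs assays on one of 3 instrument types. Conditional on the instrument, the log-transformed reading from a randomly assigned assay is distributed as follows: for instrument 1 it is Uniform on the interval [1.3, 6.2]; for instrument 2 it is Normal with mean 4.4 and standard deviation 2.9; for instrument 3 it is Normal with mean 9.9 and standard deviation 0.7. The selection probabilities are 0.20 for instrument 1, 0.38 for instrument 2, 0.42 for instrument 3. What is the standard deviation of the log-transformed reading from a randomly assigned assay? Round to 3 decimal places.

Per component, 1: μ=3.75, E[X²]=16.0633; 2: μ=4.4, E[X²]=27.77; 3: μ=9.9, E[X²]=98.5.
E[X] = 0.2·3.75 + 0.38·4.4 + 0.42·9.9 = 6.58.
E[X²] = 0.2·16.0633 + 0.38·27.77 + 0.42·98.5 = 55.1353.
Var(X) = E[X²] − (E[X])² = 55.1353 − 43.2964 = 11.8389.
SD(X) = √11.8389 = 3.44077.

3.441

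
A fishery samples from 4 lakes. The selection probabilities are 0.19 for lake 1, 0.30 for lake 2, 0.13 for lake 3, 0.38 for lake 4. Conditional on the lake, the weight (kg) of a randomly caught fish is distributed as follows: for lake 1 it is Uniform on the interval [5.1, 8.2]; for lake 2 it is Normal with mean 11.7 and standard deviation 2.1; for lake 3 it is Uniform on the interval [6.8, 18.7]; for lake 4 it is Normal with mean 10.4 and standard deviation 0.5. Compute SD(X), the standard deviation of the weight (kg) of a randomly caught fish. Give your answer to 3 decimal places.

2.646

Per component, 1: μ=6.65, E[X²]=45.0233; 2: μ=11.7, E[X²]=141.3; 3: μ=12.75, E[X²]=174.363; 4: μ=10.4, E[X²]=108.41.
E[X] = 0.19·6.65 + 0.3·11.7 + 0.13·12.75 + 0.38·10.4 = 10.383.
E[X²] = 0.19·45.0233 + 0.3·141.3 + 0.13·174.363 + 0.38·108.41 = 114.807.
Var(X) = E[X²] − (E[X])² = 114.807 − 107.807 = 7.00078.
SD(X) = √7.00078 = 2.6459.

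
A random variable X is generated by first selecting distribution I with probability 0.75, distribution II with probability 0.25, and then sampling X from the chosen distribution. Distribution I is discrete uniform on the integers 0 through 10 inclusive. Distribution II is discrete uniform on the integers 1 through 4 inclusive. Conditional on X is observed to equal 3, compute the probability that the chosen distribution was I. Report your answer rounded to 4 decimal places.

0.5217

Likelihoods P(X=3 | ·): I: 0.0909091; II: 0.25.
Posterior ∝ prior × likelihood. Numerator for I: 0.75·0.0909091 = 0.0681818.
Normalizing constant: 0.75·0.0909091 + 0.25·0.25 = 0.130682.
P(I | observation) = 0.0681818 / 0.130682 = 0.521739.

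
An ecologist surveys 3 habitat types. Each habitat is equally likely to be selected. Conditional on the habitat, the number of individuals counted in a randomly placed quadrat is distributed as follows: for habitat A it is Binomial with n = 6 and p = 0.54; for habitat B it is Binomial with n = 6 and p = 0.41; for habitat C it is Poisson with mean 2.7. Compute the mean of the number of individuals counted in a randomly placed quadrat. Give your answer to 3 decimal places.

2.800

Component means — A: 3.24; B: 2.46; C: 2.7.
E[X] = 0.333333·3.24 + 0.333333·2.46 + 0.333333·2.7 = 2.8.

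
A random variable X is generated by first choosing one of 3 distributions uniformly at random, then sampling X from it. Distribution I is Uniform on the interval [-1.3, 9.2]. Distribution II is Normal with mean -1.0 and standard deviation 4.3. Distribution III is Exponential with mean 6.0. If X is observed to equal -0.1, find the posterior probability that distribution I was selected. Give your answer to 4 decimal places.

0.5120

Likelihoods f(-0.1 | ·): I: 0.0952381; II: 0.0907672; III: 0.
Posterior ∝ prior × likelihood. Numerator for I: 0.333333·0.0952381 = 0.031746.
Normalizing constant: 0.333333·0.0952381 + 0.333333·0.0907672 + 0.333333·0 = 0.0620018.
P(I | observation) = 0.031746 / 0.0620018 = 0.512018.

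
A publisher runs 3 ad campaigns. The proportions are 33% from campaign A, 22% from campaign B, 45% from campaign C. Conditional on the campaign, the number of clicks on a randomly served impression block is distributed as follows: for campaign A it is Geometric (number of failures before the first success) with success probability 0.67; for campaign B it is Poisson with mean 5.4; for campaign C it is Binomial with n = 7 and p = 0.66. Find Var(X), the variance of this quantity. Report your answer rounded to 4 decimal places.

6.4760

Per component, A: μ=0.492537, E[X²]=0.977723; B: μ=5.4, E[X²]=34.56; C: μ=4.62, E[X²]=22.9152.
E[X] = 0.33·0.492537 + 0.22·5.4 + 0.45·4.62 = 3.42954.
E[X²] = 0.33·0.977723 + 0.22·34.56 + 0.45·22.9152 = 18.2377.
Var(X) = E[X²] − (E[X])² = 18.2377 − 11.7617 = 6.47596.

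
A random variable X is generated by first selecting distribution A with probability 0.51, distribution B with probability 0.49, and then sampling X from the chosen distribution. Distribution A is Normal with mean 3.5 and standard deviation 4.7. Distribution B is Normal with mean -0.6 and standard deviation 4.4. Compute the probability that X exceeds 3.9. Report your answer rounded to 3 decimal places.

0.313

Conditional on each component, P(X > 3.9): A: 0.466088; B: 0.153218.
By total probability, P(X > 3.9) = 0.51·0.466088 + 0.49·0.153218 = 0.312782.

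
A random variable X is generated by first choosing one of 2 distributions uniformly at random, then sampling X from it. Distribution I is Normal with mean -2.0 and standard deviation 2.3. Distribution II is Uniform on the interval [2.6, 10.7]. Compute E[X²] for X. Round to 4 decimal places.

29.4900

For each component E[X²] = Var + (mean)², giving I: 9.29; II: 49.69.
Overall E[X²] = 0.5·9.29 + 0.5·49.69 = 29.49.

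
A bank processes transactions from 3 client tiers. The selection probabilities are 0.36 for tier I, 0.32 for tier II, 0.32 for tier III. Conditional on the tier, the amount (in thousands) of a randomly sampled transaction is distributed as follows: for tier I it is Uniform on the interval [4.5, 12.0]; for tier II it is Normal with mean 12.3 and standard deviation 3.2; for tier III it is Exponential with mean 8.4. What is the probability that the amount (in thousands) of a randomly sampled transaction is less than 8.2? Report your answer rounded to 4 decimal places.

0.4091

Conditional on each tier, P(X < 8.2): I: 0.493333; II: 0.100053; III: 0.623256.
By total probability, P(X < 8.2) = 0.36·0.493333 + 0.32·0.100053 + 0.32·0.623256 = 0.409059.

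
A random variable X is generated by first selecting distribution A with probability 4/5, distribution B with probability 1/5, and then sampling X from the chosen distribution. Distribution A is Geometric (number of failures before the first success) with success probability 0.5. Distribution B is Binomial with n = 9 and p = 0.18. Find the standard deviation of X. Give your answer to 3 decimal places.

1.388

Per component, A: μ=1, E[X²]=3; B: μ=1.62, E[X²]=3.9528.
E[X] = 0.8·1 + 0.2·1.62 = 1.124.
E[X²] = 0.8·3 + 0.2·3.9528 = 3.19056.
Var(X) = E[X²] − (E[X])² = 3.19056 − 1.26338 = 1.92718.
SD(X) = √1.92718 = 1.38823.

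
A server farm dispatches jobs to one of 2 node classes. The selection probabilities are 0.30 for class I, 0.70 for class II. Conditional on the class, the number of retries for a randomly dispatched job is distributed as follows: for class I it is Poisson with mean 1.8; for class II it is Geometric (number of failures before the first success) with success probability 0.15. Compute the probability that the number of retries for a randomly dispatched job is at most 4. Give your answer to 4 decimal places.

Conditional on each class, P(X ≤ 4): I: 0.963593; II: 0.556295.
By total probability, P(X ≤ 4) = 0.3·0.963593 + 0.7·0.556295 = 0.678484.

0.6785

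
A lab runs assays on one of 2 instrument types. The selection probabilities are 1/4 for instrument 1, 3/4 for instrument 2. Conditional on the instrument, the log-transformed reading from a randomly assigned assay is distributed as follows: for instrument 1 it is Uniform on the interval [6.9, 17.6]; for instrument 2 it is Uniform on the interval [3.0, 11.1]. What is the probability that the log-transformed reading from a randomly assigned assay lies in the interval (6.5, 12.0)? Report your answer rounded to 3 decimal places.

Conditional on each instrument, P(6.5 < X < 12.0): 1: 0.476636; 2: 0.567901.
By total probability, P(6.5 < X < 12.0) = 0.25·0.476636 + 0.75·0.567901 = 0.545085.

0.545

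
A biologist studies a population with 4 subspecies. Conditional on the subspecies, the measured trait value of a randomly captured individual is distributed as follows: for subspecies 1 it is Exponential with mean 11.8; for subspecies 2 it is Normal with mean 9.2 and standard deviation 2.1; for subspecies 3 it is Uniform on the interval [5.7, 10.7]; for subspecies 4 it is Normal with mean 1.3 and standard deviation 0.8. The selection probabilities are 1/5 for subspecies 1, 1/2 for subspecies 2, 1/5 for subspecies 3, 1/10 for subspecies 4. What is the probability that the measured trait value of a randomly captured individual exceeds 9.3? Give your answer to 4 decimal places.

Conditional on each subspecies, P(X > 9.3): 1: 0.454692; 2: 0.48101; 3: 0.28; 4: 0.
By total probability, P(X > 9.3) = 0.2·0.454692 + 0.5·0.48101 + 0.2·0.28 + 0.1·0 = 0.387443.

0.3874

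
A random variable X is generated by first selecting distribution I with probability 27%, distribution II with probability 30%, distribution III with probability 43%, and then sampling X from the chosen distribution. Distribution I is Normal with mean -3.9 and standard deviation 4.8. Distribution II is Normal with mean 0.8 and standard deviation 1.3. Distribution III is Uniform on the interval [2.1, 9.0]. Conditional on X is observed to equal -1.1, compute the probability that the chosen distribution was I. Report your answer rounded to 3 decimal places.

0.374

Likelihoods f(-1.1 | ·): I: 0.0701098; II: 0.105468; III: 0.
Posterior ∝ prior × likelihood. Numerator for I: 0.27·0.0701098 = 0.0189296.
Normalizing constant: 0.27·0.0701098 + 0.3·0.105468 + 0.43·0 = 0.05057.
P(I | observation) = 0.0189296 / 0.05057 = 0.374326.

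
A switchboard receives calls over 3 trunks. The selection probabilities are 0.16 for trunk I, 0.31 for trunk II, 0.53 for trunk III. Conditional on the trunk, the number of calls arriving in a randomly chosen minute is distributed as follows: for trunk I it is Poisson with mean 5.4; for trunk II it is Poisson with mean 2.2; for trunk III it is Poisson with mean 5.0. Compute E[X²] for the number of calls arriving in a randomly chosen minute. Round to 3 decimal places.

For each component E[X²] = Var + (mean)², giving I: 34.56; II: 7.04; III: 30.
Overall E[X²] = 0.16·34.56 + 0.31·7.04 + 0.53·30 = 23.612.

23.612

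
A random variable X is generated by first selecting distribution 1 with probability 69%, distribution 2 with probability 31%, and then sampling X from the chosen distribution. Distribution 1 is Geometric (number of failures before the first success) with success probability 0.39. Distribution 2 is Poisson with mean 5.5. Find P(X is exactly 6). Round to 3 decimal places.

0.063

Conditional on each component, P(X = 6): 1: 0.0200929; 2: 0.157117.
By total probability, P(X = 6) = 0.69·0.0200929 + 0.31·0.157117 = 0.0625705.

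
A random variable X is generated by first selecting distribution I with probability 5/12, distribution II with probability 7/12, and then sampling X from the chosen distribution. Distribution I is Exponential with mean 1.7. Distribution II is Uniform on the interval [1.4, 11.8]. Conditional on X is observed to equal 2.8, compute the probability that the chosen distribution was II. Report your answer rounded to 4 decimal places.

Likelihoods f(2.8 | ·): I: 0.113303; II: 0.0961538.
Posterior ∝ prior × likelihood. Numerator for II: 0.583333·0.0961538 = 0.0560897.
Normalizing constant: 0.416667·0.113303 + 0.583333·0.0961538 = 0.103299.
P(II | observation) = 0.0560897 / 0.103299 = 0.542982.

0.5430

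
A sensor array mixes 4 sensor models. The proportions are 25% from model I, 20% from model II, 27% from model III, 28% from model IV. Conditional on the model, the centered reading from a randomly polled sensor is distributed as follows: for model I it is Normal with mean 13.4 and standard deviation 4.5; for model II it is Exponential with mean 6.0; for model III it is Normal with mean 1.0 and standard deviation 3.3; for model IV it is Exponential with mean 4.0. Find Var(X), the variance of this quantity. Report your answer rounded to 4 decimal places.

Per component, I: μ=13.4, E[X²]=199.81; II: μ=6, E[X²]=72; III: μ=1, E[X²]=11.89; IV: μ=4, E[X²]=32.
E[X] = 0.25·13.4 + 0.2·6 + 0.27·1 + 0.28·4 = 5.94.
E[X²] = 0.25·199.81 + 0.2·72 + 0.27·11.89 + 0.28·32 = 76.5228.
Var(X) = E[X²] − (E[X])² = 76.5228 − 35.2836 = 41.2392.

41.2392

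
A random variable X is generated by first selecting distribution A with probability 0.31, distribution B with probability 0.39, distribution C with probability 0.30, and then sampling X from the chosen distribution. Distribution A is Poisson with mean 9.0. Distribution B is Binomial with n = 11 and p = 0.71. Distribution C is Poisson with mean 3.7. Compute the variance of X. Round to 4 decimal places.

9.5433

Per component, A: μ=9, E[X²]=90; B: μ=7.81, E[X²]=63.261; C: μ=3.7, E[X²]=17.39.
E[X] = 0.31·9 + 0.39·7.81 + 0.3·3.7 = 6.9459.
E[X²] = 0.31·90 + 0.39·63.261 + 0.3·17.39 = 57.7888.
Var(X) = E[X²] − (E[X])² = 57.7888 − 48.2455 = 9.54326.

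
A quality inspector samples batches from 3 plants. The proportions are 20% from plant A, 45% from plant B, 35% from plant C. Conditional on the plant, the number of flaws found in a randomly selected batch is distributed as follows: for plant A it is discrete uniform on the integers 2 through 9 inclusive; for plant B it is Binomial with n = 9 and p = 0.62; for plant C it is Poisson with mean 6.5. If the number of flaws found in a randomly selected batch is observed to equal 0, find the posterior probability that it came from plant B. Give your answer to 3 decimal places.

0.124

Likelihoods P(X=0 | ·): A: 0; B: 0.000165216; C: 0.00150344.
Posterior ∝ prior × likelihood. Numerator for B: 0.45·0.000165216 = 7.43472e-05.
Normalizing constant: 0.2·0 + 0.45·0.000165216 + 0.35·0.00150344 = 0.000600551.
P(B | observation) = 7.43472e-05 / 0.000600551 = 0.123798.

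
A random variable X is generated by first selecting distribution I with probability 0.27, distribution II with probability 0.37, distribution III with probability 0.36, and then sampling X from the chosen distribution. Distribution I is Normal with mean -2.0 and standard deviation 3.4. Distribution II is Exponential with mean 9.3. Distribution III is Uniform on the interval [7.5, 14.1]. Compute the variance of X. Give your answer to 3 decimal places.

Per component, I: μ=-2, E[X²]=15.56; II: μ=9.3, E[X²]=172.98; III: μ=10.8, E[X²]=120.27.
E[X] = 0.27·-2 + 0.37·9.3 + 0.36·10.8 = 6.789.
E[X²] = 0.27·15.56 + 0.37·172.98 + 0.36·120.27 = 111.501.
Var(X) = E[X²] − (E[X])² = 111.501 − 46.0905 = 65.4105.

65.410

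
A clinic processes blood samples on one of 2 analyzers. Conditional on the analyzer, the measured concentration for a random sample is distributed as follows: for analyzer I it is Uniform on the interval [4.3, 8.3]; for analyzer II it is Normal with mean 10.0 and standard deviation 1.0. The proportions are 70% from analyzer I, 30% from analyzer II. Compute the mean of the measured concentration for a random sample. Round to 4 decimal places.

Component means — I: 6.3; II: 10.
E[X] = 0.7·6.3 + 0.3·10 = 7.41.

7.4100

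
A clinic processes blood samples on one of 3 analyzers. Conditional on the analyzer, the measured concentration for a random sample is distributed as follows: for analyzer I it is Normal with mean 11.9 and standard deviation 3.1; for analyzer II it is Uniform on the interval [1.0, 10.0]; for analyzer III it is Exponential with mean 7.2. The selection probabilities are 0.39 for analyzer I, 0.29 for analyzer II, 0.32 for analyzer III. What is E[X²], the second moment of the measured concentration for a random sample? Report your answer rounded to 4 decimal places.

102.8834

For each component E[X²] = Var + (mean)², giving I: 151.22; II: 37; III: 103.68.
Overall E[X²] = 0.39·151.22 + 0.29·37 + 0.32·103.68 = 102.883.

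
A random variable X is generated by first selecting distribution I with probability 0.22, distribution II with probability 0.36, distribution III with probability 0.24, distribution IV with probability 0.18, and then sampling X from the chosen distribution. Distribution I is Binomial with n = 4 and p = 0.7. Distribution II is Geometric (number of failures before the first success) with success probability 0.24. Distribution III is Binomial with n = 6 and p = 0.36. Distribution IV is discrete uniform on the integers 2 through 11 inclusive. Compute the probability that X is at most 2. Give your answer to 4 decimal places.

Conditional on each component, P(X ≤ 2): I: 0.3483; II: 0.561024; III: 0.626797; IV: 0.1.
By total probability, P(X ≤ 2) = 0.22·0.3483 + 0.36·0.561024 + 0.24·0.626797 + 0.18·0.1 = 0.447026.

0.4470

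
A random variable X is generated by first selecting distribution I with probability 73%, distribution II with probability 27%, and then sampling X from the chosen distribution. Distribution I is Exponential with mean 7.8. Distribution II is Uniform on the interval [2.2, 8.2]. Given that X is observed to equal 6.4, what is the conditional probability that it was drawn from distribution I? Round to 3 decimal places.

Likelihoods f(6.4 | ·): I: 0.0564366; II: 0.166667.
Posterior ∝ prior × likelihood. Numerator for I: 0.73·0.0564366 = 0.0411988.
Normalizing constant: 0.73·0.0564366 + 0.27·0.166667 = 0.0861988.
P(I | observation) = 0.0411988 / 0.0861988 = 0.477951.

0.478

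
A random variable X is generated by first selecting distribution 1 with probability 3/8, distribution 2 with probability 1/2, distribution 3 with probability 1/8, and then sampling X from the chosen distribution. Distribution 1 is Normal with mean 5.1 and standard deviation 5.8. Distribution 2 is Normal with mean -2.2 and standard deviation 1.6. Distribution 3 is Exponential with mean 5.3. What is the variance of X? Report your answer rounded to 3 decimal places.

30.916

Per component, 1: μ=5.1, E[X²]=59.65; 2: μ=-2.2, E[X²]=7.4; 3: μ=5.3, E[X²]=56.18.
E[X] = 0.375·5.1 + 0.5·-2.2 + 0.125·5.3 = 1.475.
E[X²] = 0.375·59.65 + 0.5·7.4 + 0.125·56.18 = 33.0913.
Var(X) = E[X²] − (E[X])² = 33.0913 − 2.17562 = 30.9156.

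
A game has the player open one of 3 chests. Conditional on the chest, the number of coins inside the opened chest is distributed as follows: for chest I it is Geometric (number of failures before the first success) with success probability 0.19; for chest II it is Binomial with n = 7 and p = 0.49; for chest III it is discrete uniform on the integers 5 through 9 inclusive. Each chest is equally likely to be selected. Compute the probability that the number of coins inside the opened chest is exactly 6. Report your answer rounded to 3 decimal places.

Conditional on each chest, P(X = 6): I: 0.0536616; II: 0.0494134; III: 0.2.
By total probability, P(X = 6) = 0.333333·0.0536616 + 0.333333·0.0494134 + 0.333333·0.2 = 0.101025.

0.101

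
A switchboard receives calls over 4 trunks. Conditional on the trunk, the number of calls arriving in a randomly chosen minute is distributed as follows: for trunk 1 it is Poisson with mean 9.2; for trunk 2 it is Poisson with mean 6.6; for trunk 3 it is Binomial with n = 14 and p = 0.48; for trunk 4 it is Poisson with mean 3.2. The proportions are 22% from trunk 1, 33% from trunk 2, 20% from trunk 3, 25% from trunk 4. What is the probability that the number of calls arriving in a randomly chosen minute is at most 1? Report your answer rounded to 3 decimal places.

Conditional on each trunk, P(X ≤ 1): 1: 0.0010306; 2: 0.0103388; 3: 0.00147157; 4: 0.171201.
By total probability, P(X ≤ 1) = 0.22·0.0010306 + 0.33·0.0103388 + 0.2·0.00147157 + 0.25·0.171201 = 0.0467332.

0.047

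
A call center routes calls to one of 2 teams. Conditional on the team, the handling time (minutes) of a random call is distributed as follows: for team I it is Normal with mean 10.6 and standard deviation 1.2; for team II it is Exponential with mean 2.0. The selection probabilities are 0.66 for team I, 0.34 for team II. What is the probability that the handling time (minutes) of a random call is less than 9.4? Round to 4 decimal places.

0.4416

Conditional on each team, P(X < 9.4): I: 0.158655; II: 0.990905.
By total probability, P(X < 9.4) = 0.66·0.158655 + 0.34·0.990905 = 0.44162.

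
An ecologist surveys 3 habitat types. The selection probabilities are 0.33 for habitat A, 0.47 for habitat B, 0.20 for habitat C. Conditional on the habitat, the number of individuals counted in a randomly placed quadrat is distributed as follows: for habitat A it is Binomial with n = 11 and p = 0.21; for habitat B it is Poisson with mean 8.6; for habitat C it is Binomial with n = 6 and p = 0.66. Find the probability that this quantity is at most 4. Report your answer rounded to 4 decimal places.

0.4753

Conditional on each habitat, P(X ≤ 4): A: 0.939289; B: 0.070054; C: 0.66187.
By total probability, P(X ≤ 4) = 0.33·0.939289 + 0.47·0.070054 + 0.2·0.66187 = 0.475265.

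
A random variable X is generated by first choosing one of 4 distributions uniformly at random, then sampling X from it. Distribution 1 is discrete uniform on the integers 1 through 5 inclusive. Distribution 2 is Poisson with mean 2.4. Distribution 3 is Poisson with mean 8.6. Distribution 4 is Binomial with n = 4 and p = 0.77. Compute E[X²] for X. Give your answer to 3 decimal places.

For each component E[X²] = Var + (mean)², giving 1: 11; 2: 8.16; 3: 82.56; 4: 10.1948.
Overall E[X²] = 0.25·11 + 0.25·8.16 + 0.25·82.56 + 0.25·10.1948 = 27.9787.

27.979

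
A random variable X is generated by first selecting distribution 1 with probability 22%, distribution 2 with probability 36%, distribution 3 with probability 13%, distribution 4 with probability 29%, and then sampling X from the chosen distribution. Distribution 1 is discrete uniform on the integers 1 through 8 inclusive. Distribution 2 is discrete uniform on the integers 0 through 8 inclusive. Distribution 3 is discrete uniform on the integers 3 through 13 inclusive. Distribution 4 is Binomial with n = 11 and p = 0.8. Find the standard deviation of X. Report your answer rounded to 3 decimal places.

Per component, 1: μ=4.5, E[X²]=25.5; 2: μ=4, E[X²]=22.6667; 3: μ=8, E[X²]=74; 4: μ=8.8, E[X²]=79.2.
E[X] = 0.22·4.5 + 0.36·4 + 0.13·8 + 0.29·8.8 = 6.022.
E[X²] = 0.22·25.5 + 0.36·22.6667 + 0.13·74 + 0.29·79.2 = 46.358.
Var(X) = E[X²] − (E[X])² = 46.358 − 36.2645 = 10.0935.
SD(X) = √10.0935 = 3.17703.

3.177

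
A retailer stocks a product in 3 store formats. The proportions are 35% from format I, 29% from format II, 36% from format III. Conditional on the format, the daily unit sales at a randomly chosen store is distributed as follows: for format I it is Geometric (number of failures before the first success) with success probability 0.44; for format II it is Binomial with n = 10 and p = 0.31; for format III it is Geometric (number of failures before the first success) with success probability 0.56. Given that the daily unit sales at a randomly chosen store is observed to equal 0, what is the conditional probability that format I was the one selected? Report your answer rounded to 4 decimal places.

0.4246

Likelihoods P(X=0 | ·): I: 0.44; II: 0.0244619; III: 0.56.
Posterior ∝ prior × likelihood. Numerator for I: 0.35·0.44 = 0.154.
Normalizing constant: 0.35·0.44 + 0.29·0.0244619 + 0.36·0.56 = 0.362694.
P(I | observation) = 0.154 / 0.362694 = 0.4246.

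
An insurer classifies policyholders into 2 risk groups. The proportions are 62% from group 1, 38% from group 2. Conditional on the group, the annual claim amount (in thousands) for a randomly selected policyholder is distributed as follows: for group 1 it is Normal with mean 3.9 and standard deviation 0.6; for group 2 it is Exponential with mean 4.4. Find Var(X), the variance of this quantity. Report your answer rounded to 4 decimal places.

Per component, 1: μ=3.9, E[X²]=15.57; 2: μ=4.4, E[X²]=38.72.
E[X] = 0.62·3.9 + 0.38·4.4 = 4.09.
E[X²] = 0.62·15.57 + 0.38·38.72 = 24.367.
Var(X) = E[X²] − (E[X])² = 24.367 − 16.7281 = 7.6389.

7.6389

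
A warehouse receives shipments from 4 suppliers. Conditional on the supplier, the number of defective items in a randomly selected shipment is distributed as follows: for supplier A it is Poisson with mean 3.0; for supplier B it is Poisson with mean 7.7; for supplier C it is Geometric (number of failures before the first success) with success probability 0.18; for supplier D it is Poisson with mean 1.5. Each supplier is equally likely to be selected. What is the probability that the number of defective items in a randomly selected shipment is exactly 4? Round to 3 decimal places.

0.091

Conditional on each supplier, P(X = 4): A: 0.168031; B: 0.0663261; C: 0.0813819; D: 0.0470665.
By total probability, P(X = 4) = 0.25·0.168031 + 0.25·0.0663261 + 0.25·0.0813819 + 0.25·0.0470665 = 0.0907015.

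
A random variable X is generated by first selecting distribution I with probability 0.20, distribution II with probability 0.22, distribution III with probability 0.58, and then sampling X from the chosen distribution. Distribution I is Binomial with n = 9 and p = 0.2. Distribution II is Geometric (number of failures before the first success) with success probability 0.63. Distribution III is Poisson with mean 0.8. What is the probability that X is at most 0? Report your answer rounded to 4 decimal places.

Conditional on each component, P(X ≤ 0): I: 0.134218; II: 0.63; III: 0.449329.
By total probability, P(X ≤ 0) = 0.2·0.134218 + 0.22·0.63 + 0.58·0.449329 = 0.426054.

0.4261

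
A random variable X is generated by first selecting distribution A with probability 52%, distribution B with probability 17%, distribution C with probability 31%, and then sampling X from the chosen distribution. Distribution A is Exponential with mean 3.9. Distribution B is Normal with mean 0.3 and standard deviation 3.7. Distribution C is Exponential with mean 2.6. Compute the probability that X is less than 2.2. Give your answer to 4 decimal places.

0.5195

Conditional on each component, P(X < 2.2): A: 0.43113; B: 0.696204; C: 0.570938.
By total probability, P(X < 2.2) = 0.52·0.43113 + 0.17·0.696204 + 0.31·0.570938 = 0.519533.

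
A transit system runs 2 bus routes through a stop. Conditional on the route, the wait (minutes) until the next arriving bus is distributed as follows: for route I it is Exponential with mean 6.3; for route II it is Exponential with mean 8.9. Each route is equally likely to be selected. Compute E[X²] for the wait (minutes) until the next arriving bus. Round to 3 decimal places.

118.900

For each component E[X²] = Var + (mean)², giving I: 79.38; II: 158.42.
Overall E[X²] = 0.5·79.38 + 0.5·158.42 = 118.9.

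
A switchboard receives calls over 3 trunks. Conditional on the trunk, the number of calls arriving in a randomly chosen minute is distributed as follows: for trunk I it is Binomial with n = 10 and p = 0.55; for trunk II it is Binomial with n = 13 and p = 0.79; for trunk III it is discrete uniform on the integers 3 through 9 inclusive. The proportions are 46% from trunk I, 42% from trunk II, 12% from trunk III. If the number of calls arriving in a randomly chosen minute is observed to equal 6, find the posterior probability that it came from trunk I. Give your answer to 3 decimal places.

0.844

Likelihoods P(X=6 | ·): I: 0.238367; II: 0.00751303; III: 0.142857.
Posterior ∝ prior × likelihood. Numerator for I: 0.46·0.238367 = 0.109649.
Normalizing constant: 0.46·0.238367 + 0.42·0.00751303 + 0.12·0.142857 = 0.129947.
P(I | observation) = 0.109649 / 0.129947 = 0.843795.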